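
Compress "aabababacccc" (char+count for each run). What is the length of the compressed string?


Input: aabababacccc
Runs:
  'a' x 2 => "a2"
  'b' x 1 => "b1"
  'a' x 1 => "a1"
  'b' x 1 => "b1"
  'a' x 1 => "a1"
  'b' x 1 => "b1"
  'a' x 1 => "a1"
  'c' x 4 => "c4"
Compressed: "a2b1a1b1a1b1a1c4"
Compressed length: 16

16


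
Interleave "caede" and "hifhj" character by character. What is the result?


Interleaving "caede" and "hifhj":
  Position 0: 'c' from first, 'h' from second => "ch"
  Position 1: 'a' from first, 'i' from second => "ai"
  Position 2: 'e' from first, 'f' from second => "ef"
  Position 3: 'd' from first, 'h' from second => "dh"
  Position 4: 'e' from first, 'j' from second => "ej"
Result: chaiefdhej

chaiefdhej


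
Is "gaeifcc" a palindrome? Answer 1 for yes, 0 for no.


Input: gaeifcc
Reversed: ccfieag
  Compare pos 0 ('g') with pos 6 ('c'): MISMATCH
  Compare pos 1 ('a') with pos 5 ('c'): MISMATCH
  Compare pos 2 ('e') with pos 4 ('f'): MISMATCH
Result: not a palindrome

0


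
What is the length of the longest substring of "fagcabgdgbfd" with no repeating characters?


Input: "fagcabgdgbfd"
Sliding window (track last position of each char):
  Position 0 ('f'): window [0,0] length 1 -- new best
  Position 1 ('a'): window [0,1] length 2 -- new best
  Position 2 ('g'): window [0,2] length 3 -- new best
  Position 3 ('c'): window [0,3] length 4 -- new best
  Position 4 ('a'): repeat (last at 1), move window start to 2
  Position 4 ('a'): window [2,4] length 3
  Position 5 ('b'): window [2,5] length 4
  Position 6 ('g'): repeat (last at 2), move window start to 3
  Position 6 ('g'): window [3,6] length 4
  Position 7 ('d'): window [3,7] length 5 -- new best
  Position 8 ('g'): repeat (last at 6), move window start to 7
  Position 8 ('g'): window [7,8] length 2
  Position 9 ('b'): window [7,9] length 3
  Position 10 ('f'): window [7,10] length 4
  Position 11 ('d'): repeat (last at 7), move window start to 8
  Position 11 ('d'): window [8,11] length 4
Longest substring with no repeats: "cabgd" with length 5

5


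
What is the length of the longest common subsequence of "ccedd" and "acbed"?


LCS of "ccedd" and "acbed"
DP table:
           a    c    b    e    d
      0    0    0    0    0    0
  c   0    0    1    1    1    1
  c   0    0    1    1    1    1
  e   0    0    1    1    2    2
  d   0    0    1    1    2    3
  d   0    0    1    1    2    3
LCS length = dp[5][5] = 3

3


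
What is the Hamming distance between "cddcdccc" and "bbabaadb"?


Comparing "cddcdccc" and "bbabaadb" position by position:
  Position 0: 'c' vs 'b' => differ
  Position 1: 'd' vs 'b' => differ
  Position 2: 'd' vs 'a' => differ
  Position 3: 'c' vs 'b' => differ
  Position 4: 'd' vs 'a' => differ
  Position 5: 'c' vs 'a' => differ
  Position 6: 'c' vs 'd' => differ
  Position 7: 'c' vs 'b' => differ
Total differences (Hamming distance): 8

8


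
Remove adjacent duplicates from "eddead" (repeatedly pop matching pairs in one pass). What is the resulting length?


Input: eddead
Stack-based adjacent duplicate removal:
  Read 'e': push. Stack: e
  Read 'd': push. Stack: ed
  Read 'd': matches stack top 'd' => pop. Stack: e
  Read 'e': matches stack top 'e' => pop. Stack: (empty)
  Read 'a': push. Stack: a
  Read 'd': push. Stack: ad
Final stack: "ad" (length 2)

2


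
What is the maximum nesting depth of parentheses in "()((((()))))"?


Input: "()((((()))))"
Tracking depth:
  Position 0 '(': depth becomes 1
  Position 1 ')': depth becomes 0
  Position 2 '(': depth becomes 1
  Position 3 '(': depth becomes 2
  Position 4 '(': depth becomes 3
  Position 5 '(': depth becomes 4
  Position 6 '(': depth becomes 5
  Position 7 ')': depth becomes 4
  Position 8 ')': depth becomes 3
  Position 9 ')': depth becomes 2
  Position 10 ')': depth becomes 1
  Position 11 ')': depth becomes 0
Maximum depth reached: 5

5


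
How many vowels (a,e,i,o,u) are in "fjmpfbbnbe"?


Input: fjmpfbbnbe
Checking each character:
  'f' at position 0: consonant
  'j' at position 1: consonant
  'm' at position 2: consonant
  'p' at position 3: consonant
  'f' at position 4: consonant
  'b' at position 5: consonant
  'b' at position 6: consonant
  'n' at position 7: consonant
  'b' at position 8: consonant
  'e' at position 9: vowel (running total: 1)
Total vowels: 1

1


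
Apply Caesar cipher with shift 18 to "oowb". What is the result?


Caesar cipher: shift "oowb" by 18
  'o' (pos 14) + 18 = pos 6 = 'g'
  'o' (pos 14) + 18 = pos 6 = 'g'
  'w' (pos 22) + 18 = pos 14 = 'o'
  'b' (pos 1) + 18 = pos 19 = 't'
Result: ggot

ggot


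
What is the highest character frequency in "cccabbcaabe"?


Input: cccabbcaabe
Character counts:
  'a': 3
  'b': 3
  'c': 4
  'e': 1
Maximum frequency: 4

4


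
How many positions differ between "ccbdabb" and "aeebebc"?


Comparing "ccbdabb" and "aeebebc" position by position:
  Position 0: 'c' vs 'a' => DIFFER
  Position 1: 'c' vs 'e' => DIFFER
  Position 2: 'b' vs 'e' => DIFFER
  Position 3: 'd' vs 'b' => DIFFER
  Position 4: 'a' vs 'e' => DIFFER
  Position 5: 'b' vs 'b' => same
  Position 6: 'b' vs 'c' => DIFFER
Positions that differ: 6

6


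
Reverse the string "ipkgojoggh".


Input: ipkgojoggh
Reading characters right to left:
  Position 9: 'h'
  Position 8: 'g'
  Position 7: 'g'
  Position 6: 'o'
  Position 5: 'j'
  Position 4: 'o'
  Position 3: 'g'
  Position 2: 'k'
  Position 1: 'p'
  Position 0: 'i'
Reversed: hggojogkpi

hggojogkpi


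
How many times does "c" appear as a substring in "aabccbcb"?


Searching for "c" in "aabccbcb"
Scanning each position:
  Position 0: "a" => no
  Position 1: "a" => no
  Position 2: "b" => no
  Position 3: "c" => MATCH
  Position 4: "c" => MATCH
  Position 5: "b" => no
  Position 6: "c" => MATCH
  Position 7: "b" => no
Total occurrences: 3

3


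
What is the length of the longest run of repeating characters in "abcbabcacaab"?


Input: "abcbabcacaab"
Scanning for longest run:
  Position 1 ('b'): new char, reset run to 1
  Position 2 ('c'): new char, reset run to 1
  Position 3 ('b'): new char, reset run to 1
  Position 4 ('a'): new char, reset run to 1
  Position 5 ('b'): new char, reset run to 1
  Position 6 ('c'): new char, reset run to 1
  Position 7 ('a'): new char, reset run to 1
  Position 8 ('c'): new char, reset run to 1
  Position 9 ('a'): new char, reset run to 1
  Position 10 ('a'): continues run of 'a', length=2
  Position 11 ('b'): new char, reset run to 1
Longest run: 'a' with length 2

2


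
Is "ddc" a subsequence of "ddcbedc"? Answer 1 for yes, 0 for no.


Check if "ddc" is a subsequence of "ddcbedc"
Greedy scan:
  Position 0 ('d'): matches sub[0] = 'd'
  Position 1 ('d'): matches sub[1] = 'd'
  Position 2 ('c'): matches sub[2] = 'c'
  Position 3 ('b'): no match needed
  Position 4 ('e'): no match needed
  Position 5 ('d'): no match needed
  Position 6 ('c'): no match needed
All 3 characters matched => is a subsequence

1


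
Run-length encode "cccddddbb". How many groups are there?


Input: cccddddbb
Scanning for consecutive runs:
  Group 1: 'c' x 3 (positions 0-2)
  Group 2: 'd' x 4 (positions 3-6)
  Group 3: 'b' x 2 (positions 7-8)
Total groups: 3

3


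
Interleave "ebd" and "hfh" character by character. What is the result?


Interleaving "ebd" and "hfh":
  Position 0: 'e' from first, 'h' from second => "eh"
  Position 1: 'b' from first, 'f' from second => "bf"
  Position 2: 'd' from first, 'h' from second => "dh"
Result: ehbfdh

ehbfdh


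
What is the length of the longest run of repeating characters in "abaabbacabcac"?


Input: "abaabbacabcac"
Scanning for longest run:
  Position 1 ('b'): new char, reset run to 1
  Position 2 ('a'): new char, reset run to 1
  Position 3 ('a'): continues run of 'a', length=2
  Position 4 ('b'): new char, reset run to 1
  Position 5 ('b'): continues run of 'b', length=2
  Position 6 ('a'): new char, reset run to 1
  Position 7 ('c'): new char, reset run to 1
  Position 8 ('a'): new char, reset run to 1
  Position 9 ('b'): new char, reset run to 1
  Position 10 ('c'): new char, reset run to 1
  Position 11 ('a'): new char, reset run to 1
  Position 12 ('c'): new char, reset run to 1
Longest run: 'a' with length 2

2


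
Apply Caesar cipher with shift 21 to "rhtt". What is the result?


Caesar cipher: shift "rhtt" by 21
  'r' (pos 17) + 21 = pos 12 = 'm'
  'h' (pos 7) + 21 = pos 2 = 'c'
  't' (pos 19) + 21 = pos 14 = 'o'
  't' (pos 19) + 21 = pos 14 = 'o'
Result: mcoo

mcoo


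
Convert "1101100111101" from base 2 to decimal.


Input: "1101100111101" in base 2
Positional expansion:
  Digit '1' (value 1) x 2^12 = 4096
  Digit '1' (value 1) x 2^11 = 2048
  Digit '0' (value 0) x 2^10 = 0
  Digit '1' (value 1) x 2^9 = 512
  Digit '1' (value 1) x 2^8 = 256
  Digit '0' (value 0) x 2^7 = 0
  Digit '0' (value 0) x 2^6 = 0
  Digit '1' (value 1) x 2^5 = 32
  Digit '1' (value 1) x 2^4 = 16
  Digit '1' (value 1) x 2^3 = 8
  Digit '1' (value 1) x 2^2 = 4
  Digit '0' (value 0) x 2^1 = 0
  Digit '1' (value 1) x 2^0 = 1
Sum = 6973

6973


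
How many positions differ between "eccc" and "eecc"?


Comparing "eccc" and "eecc" position by position:
  Position 0: 'e' vs 'e' => same
  Position 1: 'c' vs 'e' => DIFFER
  Position 2: 'c' vs 'c' => same
  Position 3: 'c' vs 'c' => same
Positions that differ: 1

1


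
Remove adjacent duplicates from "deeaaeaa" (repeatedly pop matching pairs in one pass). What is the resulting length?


Input: deeaaeaa
Stack-based adjacent duplicate removal:
  Read 'd': push. Stack: d
  Read 'e': push. Stack: de
  Read 'e': matches stack top 'e' => pop. Stack: d
  Read 'a': push. Stack: da
  Read 'a': matches stack top 'a' => pop. Stack: d
  Read 'e': push. Stack: de
  Read 'a': push. Stack: dea
  Read 'a': matches stack top 'a' => pop. Stack: de
Final stack: "de" (length 2)

2


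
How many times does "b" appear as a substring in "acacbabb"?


Searching for "b" in "acacbabb"
Scanning each position:
  Position 0: "a" => no
  Position 1: "c" => no
  Position 2: "a" => no
  Position 3: "c" => no
  Position 4: "b" => MATCH
  Position 5: "a" => no
  Position 6: "b" => MATCH
  Position 7: "b" => MATCH
Total occurrences: 3

3


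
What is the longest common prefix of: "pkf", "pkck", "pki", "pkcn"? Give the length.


Words: pkf, pkck, pki, pkcn
  Position 0: all 'p' => match
  Position 1: all 'k' => match
  Position 2: ('f', 'c', 'i', 'c') => mismatch, stop
LCP = "pk" (length 2)

2


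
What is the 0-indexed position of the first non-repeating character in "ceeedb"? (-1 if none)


Input: ceeedb
Character frequencies:
  'b': 1
  'c': 1
  'd': 1
  'e': 3
Scanning left to right for freq == 1:
  Position 0 ('c'): unique! => answer = 0

0


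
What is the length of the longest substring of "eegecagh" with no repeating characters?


Input: "eegecagh"
Sliding window (track last position of each char):
  Position 0 ('e'): window [0,0] length 1 -- new best
  Position 1 ('e'): repeat (last at 0), move window start to 1
  Position 1 ('e'): window [1,1] length 1
  Position 2 ('g'): window [1,2] length 2 -- new best
  Position 3 ('e'): repeat (last at 1), move window start to 2
  Position 3 ('e'): window [2,3] length 2
  Position 4 ('c'): window [2,4] length 3 -- new best
  Position 5 ('a'): window [2,5] length 4 -- new best
  Position 6 ('g'): repeat (last at 2), move window start to 3
  Position 6 ('g'): window [3,6] length 4
  Position 7 ('h'): window [3,7] length 5 -- new best
Longest substring with no repeats: "ecagh" with length 5

5


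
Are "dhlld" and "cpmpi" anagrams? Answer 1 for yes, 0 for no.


Strings: "dhlld", "cpmpi"
Sorted first:  ddhll
Sorted second: cimpp
Differ at position 0: 'd' vs 'c' => not anagrams

0


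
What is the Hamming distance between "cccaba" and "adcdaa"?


Comparing "cccaba" and "adcdaa" position by position:
  Position 0: 'c' vs 'a' => differ
  Position 1: 'c' vs 'd' => differ
  Position 2: 'c' vs 'c' => same
  Position 3: 'a' vs 'd' => differ
  Position 4: 'b' vs 'a' => differ
  Position 5: 'a' vs 'a' => same
Total differences (Hamming distance): 4

4


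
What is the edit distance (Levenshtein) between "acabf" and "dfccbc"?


Computing edit distance: "acabf" -> "dfccbc"
DP table:
           d    f    c    c    b    c
      0    1    2    3    4    5    6
  a   1    1    2    3    4    5    6
  c   2    2    2    2    3    4    5
  a   3    3    3    3    3    4    5
  b   4    4    4    4    4    3    4
  f   5    5    4    5    5    4    4
Edit distance = dp[5][6] = 4

4


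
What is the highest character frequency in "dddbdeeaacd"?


Input: dddbdeeaacd
Character counts:
  'a': 2
  'b': 1
  'c': 1
  'd': 5
  'e': 2
Maximum frequency: 5

5


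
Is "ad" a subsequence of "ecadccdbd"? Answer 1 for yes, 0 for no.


Check if "ad" is a subsequence of "ecadccdbd"
Greedy scan:
  Position 0 ('e'): no match needed
  Position 1 ('c'): no match needed
  Position 2 ('a'): matches sub[0] = 'a'
  Position 3 ('d'): matches sub[1] = 'd'
  Position 4 ('c'): no match needed
  Position 5 ('c'): no match needed
  Position 6 ('d'): no match needed
  Position 7 ('b'): no match needed
  Position 8 ('d'): no match needed
All 2 characters matched => is a subsequence

1


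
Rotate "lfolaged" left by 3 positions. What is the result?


Input: "lfolaged", rotate left by 3
First 3 characters: "lfo"
Remaining characters: "laged"
Concatenate remaining + first: "laged" + "lfo" = "lagedlfo"

lagedlfo


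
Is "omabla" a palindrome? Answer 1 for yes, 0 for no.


Input: omabla
Reversed: albamo
  Compare pos 0 ('o') with pos 5 ('a'): MISMATCH
  Compare pos 1 ('m') with pos 4 ('l'): MISMATCH
  Compare pos 2 ('a') with pos 3 ('b'): MISMATCH
Result: not a palindrome

0


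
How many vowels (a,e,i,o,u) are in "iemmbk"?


Input: iemmbk
Checking each character:
  'i' at position 0: vowel (running total: 1)
  'e' at position 1: vowel (running total: 2)
  'm' at position 2: consonant
  'm' at position 3: consonant
  'b' at position 4: consonant
  'k' at position 5: consonant
Total vowels: 2

2


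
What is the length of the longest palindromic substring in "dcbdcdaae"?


Input: "dcbdcdaae"
Checking substrings for palindromes:
  [3:6] "dcd" (len 3) => palindrome
  [6:8] "aa" (len 2) => palindrome
Longest palindromic substring: "dcd" with length 3

3


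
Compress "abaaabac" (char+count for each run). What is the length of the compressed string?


Input: abaaabac
Runs:
  'a' x 1 => "a1"
  'b' x 1 => "b1"
  'a' x 3 => "a3"
  'b' x 1 => "b1"
  'a' x 1 => "a1"
  'c' x 1 => "c1"
Compressed: "a1b1a3b1a1c1"
Compressed length: 12

12


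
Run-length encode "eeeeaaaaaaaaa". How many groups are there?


Input: eeeeaaaaaaaaa
Scanning for consecutive runs:
  Group 1: 'e' x 4 (positions 0-3)
  Group 2: 'a' x 9 (positions 4-12)
Total groups: 2

2


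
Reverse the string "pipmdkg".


Input: pipmdkg
Reading characters right to left:
  Position 6: 'g'
  Position 5: 'k'
  Position 4: 'd'
  Position 3: 'm'
  Position 2: 'p'
  Position 1: 'i'
  Position 0: 'p'
Reversed: gkdmpip

gkdmpip


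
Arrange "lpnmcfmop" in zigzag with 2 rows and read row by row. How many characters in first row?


Zigzag "lpnmcfmop" into 2 rows:
Placing characters:
  'l' => row 0
  'p' => row 1
  'n' => row 0
  'm' => row 1
  'c' => row 0
  'f' => row 1
  'm' => row 0
  'o' => row 1
  'p' => row 0
Rows:
  Row 0: "lncmp"
  Row 1: "pmfo"
First row length: 5

5


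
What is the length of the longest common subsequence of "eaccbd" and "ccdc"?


LCS of "eaccbd" and "ccdc"
DP table:
           c    c    d    c
      0    0    0    0    0
  e   0    0    0    0    0
  a   0    0    0    0    0
  c   0    1    1    1    1
  c   0    1    2    2    2
  b   0    1    2    2    2
  d   0    1    2    3    3
LCS length = dp[6][4] = 3

3


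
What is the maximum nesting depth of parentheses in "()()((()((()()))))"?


Input: "()()((()((()()))))"
Tracking depth:
  Position 0 '(': depth becomes 1
  Position 1 ')': depth becomes 0
  Position 2 '(': depth becomes 1
  Position 3 ')': depth becomes 0
  Position 4 '(': depth becomes 1
  Position 5 '(': depth becomes 2
  Position 6 '(': depth becomes 3
  Position 7 ')': depth becomes 2
  Position 8 '(': depth becomes 3
  Position 9 '(': depth becomes 4
  Position 10 '(': depth becomes 5
  Position 11 ')': depth becomes 4
  Position 12 '(': depth becomes 5
  Position 13 ')': depth becomes 4
  Position 14 ')': depth becomes 3
  Position 15 ')': depth becomes 2
  Position 16 ')': depth becomes 1
  Position 17 ')': depth becomes 0
Maximum depth reached: 5

5


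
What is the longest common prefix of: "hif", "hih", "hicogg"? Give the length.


Words: hif, hih, hicogg
  Position 0: all 'h' => match
  Position 1: all 'i' => match
  Position 2: ('f', 'h', 'c') => mismatch, stop
LCP = "hi" (length 2)

2


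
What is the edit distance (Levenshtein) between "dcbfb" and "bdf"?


Computing edit distance: "dcbfb" -> "bdf"
DP table:
           b    d    f
      0    1    2    3
  d   1    1    1    2
  c   2    2    2    2
  b   3    2    3    3
  f   4    3    3    3
  b   5    4    4    4
Edit distance = dp[5][3] = 4

4


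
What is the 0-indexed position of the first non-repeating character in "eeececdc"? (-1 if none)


Input: eeececdc
Character frequencies:
  'c': 3
  'd': 1
  'e': 4
Scanning left to right for freq == 1:
  Position 0 ('e'): freq=4, skip
  Position 1 ('e'): freq=4, skip
  Position 2 ('e'): freq=4, skip
  Position 3 ('c'): freq=3, skip
  Position 4 ('e'): freq=4, skip
  Position 5 ('c'): freq=3, skip
  Position 6 ('d'): unique! => answer = 6

6


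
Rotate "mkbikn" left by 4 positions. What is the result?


Input: "mkbikn", rotate left by 4
First 4 characters: "mkbi"
Remaining characters: "kn"
Concatenate remaining + first: "kn" + "mkbi" = "knmkbi"

knmkbi


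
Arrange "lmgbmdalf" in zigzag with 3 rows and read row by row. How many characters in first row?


Zigzag "lmgbmdalf" into 3 rows:
Placing characters:
  'l' => row 0
  'm' => row 1
  'g' => row 2
  'b' => row 1
  'm' => row 0
  'd' => row 1
  'a' => row 2
  'l' => row 1
  'f' => row 0
Rows:
  Row 0: "lmf"
  Row 1: "mbdl"
  Row 2: "ga"
First row length: 3

3


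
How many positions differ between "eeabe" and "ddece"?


Comparing "eeabe" and "ddece" position by position:
  Position 0: 'e' vs 'd' => DIFFER
  Position 1: 'e' vs 'd' => DIFFER
  Position 2: 'a' vs 'e' => DIFFER
  Position 3: 'b' vs 'c' => DIFFER
  Position 4: 'e' vs 'e' => same
Positions that differ: 4

4


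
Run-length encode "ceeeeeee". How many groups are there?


Input: ceeeeeee
Scanning for consecutive runs:
  Group 1: 'c' x 1 (positions 0-0)
  Group 2: 'e' x 7 (positions 1-7)
Total groups: 2

2


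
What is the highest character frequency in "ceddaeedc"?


Input: ceddaeedc
Character counts:
  'a': 1
  'c': 2
  'd': 3
  'e': 3
Maximum frequency: 3

3


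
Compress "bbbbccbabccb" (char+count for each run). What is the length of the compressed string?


Input: bbbbccbabccb
Runs:
  'b' x 4 => "b4"
  'c' x 2 => "c2"
  'b' x 1 => "b1"
  'a' x 1 => "a1"
  'b' x 1 => "b1"
  'c' x 2 => "c2"
  'b' x 1 => "b1"
Compressed: "b4c2b1a1b1c2b1"
Compressed length: 14

14


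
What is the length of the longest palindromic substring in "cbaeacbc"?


Input: "cbaeacbc"
Checking substrings for palindromes:
  [2:5] "aea" (len 3) => palindrome
  [5:8] "cbc" (len 3) => palindrome
Longest palindromic substring: "aea" with length 3

3


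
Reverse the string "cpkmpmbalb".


Input: cpkmpmbalb
Reading characters right to left:
  Position 9: 'b'
  Position 8: 'l'
  Position 7: 'a'
  Position 6: 'b'
  Position 5: 'm'
  Position 4: 'p'
  Position 3: 'm'
  Position 2: 'k'
  Position 1: 'p'
  Position 0: 'c'
Reversed: blabmpmkpc

blabmpmkpc


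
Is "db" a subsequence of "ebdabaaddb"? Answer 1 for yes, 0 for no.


Check if "db" is a subsequence of "ebdabaaddb"
Greedy scan:
  Position 0 ('e'): no match needed
  Position 1 ('b'): no match needed
  Position 2 ('d'): matches sub[0] = 'd'
  Position 3 ('a'): no match needed
  Position 4 ('b'): matches sub[1] = 'b'
  Position 5 ('a'): no match needed
  Position 6 ('a'): no match needed
  Position 7 ('d'): no match needed
  Position 8 ('d'): no match needed
  Position 9 ('b'): no match needed
All 2 characters matched => is a subsequence

1


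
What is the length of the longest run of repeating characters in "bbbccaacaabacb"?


Input: "bbbccaacaabacb"
Scanning for longest run:
  Position 1 ('b'): continues run of 'b', length=2
  Position 2 ('b'): continues run of 'b', length=3
  Position 3 ('c'): new char, reset run to 1
  Position 4 ('c'): continues run of 'c', length=2
  Position 5 ('a'): new char, reset run to 1
  Position 6 ('a'): continues run of 'a', length=2
  Position 7 ('c'): new char, reset run to 1
  Position 8 ('a'): new char, reset run to 1
  Position 9 ('a'): continues run of 'a', length=2
  Position 10 ('b'): new char, reset run to 1
  Position 11 ('a'): new char, reset run to 1
  Position 12 ('c'): new char, reset run to 1
  Position 13 ('b'): new char, reset run to 1
Longest run: 'b' with length 3

3


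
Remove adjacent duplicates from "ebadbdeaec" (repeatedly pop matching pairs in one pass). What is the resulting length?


Input: ebadbdeaec
Stack-based adjacent duplicate removal:
  Read 'e': push. Stack: e
  Read 'b': push. Stack: eb
  Read 'a': push. Stack: eba
  Read 'd': push. Stack: ebad
  Read 'b': push. Stack: ebadb
  Read 'd': push. Stack: ebadbd
  Read 'e': push. Stack: ebadbde
  Read 'a': push. Stack: ebadbdea
  Read 'e': push. Stack: ebadbdeae
  Read 'c': push. Stack: ebadbdeaec
Final stack: "ebadbdeaec" (length 10)

10


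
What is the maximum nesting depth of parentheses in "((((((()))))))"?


Input: "((((((()))))))"
Tracking depth:
  Position 0 '(': depth becomes 1
  Position 1 '(': depth becomes 2
  Position 2 '(': depth becomes 3
  Position 3 '(': depth becomes 4
  Position 4 '(': depth becomes 5
  Position 5 '(': depth becomes 6
  Position 6 '(': depth becomes 7
  Position 7 ')': depth becomes 6
  Position 8 ')': depth becomes 5
  Position 9 ')': depth becomes 4
  Position 10 ')': depth becomes 3
  Position 11 ')': depth becomes 2
  Position 12 ')': depth becomes 1
  Position 13 ')': depth becomes 0
Maximum depth reached: 7

7


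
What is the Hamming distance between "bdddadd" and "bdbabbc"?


Comparing "bdddadd" and "bdbabbc" position by position:
  Position 0: 'b' vs 'b' => same
  Position 1: 'd' vs 'd' => same
  Position 2: 'd' vs 'b' => differ
  Position 3: 'd' vs 'a' => differ
  Position 4: 'a' vs 'b' => differ
  Position 5: 'd' vs 'b' => differ
  Position 6: 'd' vs 'c' => differ
Total differences (Hamming distance): 5

5


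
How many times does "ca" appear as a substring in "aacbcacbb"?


Searching for "ca" in "aacbcacbb"
Scanning each position:
  Position 0: "aa" => no
  Position 1: "ac" => no
  Position 2: "cb" => no
  Position 3: "bc" => no
  Position 4: "ca" => MATCH
  Position 5: "ac" => no
  Position 6: "cb" => no
  Position 7: "bb" => no
Total occurrences: 1

1


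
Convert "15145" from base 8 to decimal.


Input: "15145" in base 8
Positional expansion:
  Digit '1' (value 1) x 8^4 = 4096
  Digit '5' (value 5) x 8^3 = 2560
  Digit '1' (value 1) x 8^2 = 64
  Digit '4' (value 4) x 8^1 = 32
  Digit '5' (value 5) x 8^0 = 5
Sum = 6757

6757


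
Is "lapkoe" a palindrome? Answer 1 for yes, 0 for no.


Input: lapkoe
Reversed: eokpal
  Compare pos 0 ('l') with pos 5 ('e'): MISMATCH
  Compare pos 1 ('a') with pos 4 ('o'): MISMATCH
  Compare pos 2 ('p') with pos 3 ('k'): MISMATCH
Result: not a palindrome

0


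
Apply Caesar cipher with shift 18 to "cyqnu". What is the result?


Caesar cipher: shift "cyqnu" by 18
  'c' (pos 2) + 18 = pos 20 = 'u'
  'y' (pos 24) + 18 = pos 16 = 'q'
  'q' (pos 16) + 18 = pos 8 = 'i'
  'n' (pos 13) + 18 = pos 5 = 'f'
  'u' (pos 20) + 18 = pos 12 = 'm'
Result: uqifm

uqifm


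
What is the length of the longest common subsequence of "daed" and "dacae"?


LCS of "daed" and "dacae"
DP table:
           d    a    c    a    e
      0    0    0    0    0    0
  d   0    1    1    1    1    1
  a   0    1    2    2    2    2
  e   0    1    2    2    2    3
  d   0    1    2    2    2    3
LCS length = dp[4][5] = 3

3


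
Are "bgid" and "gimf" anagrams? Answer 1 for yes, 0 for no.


Strings: "bgid", "gimf"
Sorted first:  bdgi
Sorted second: fgim
Differ at position 0: 'b' vs 'f' => not anagrams

0


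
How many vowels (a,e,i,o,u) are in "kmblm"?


Input: kmblm
Checking each character:
  'k' at position 0: consonant
  'm' at position 1: consonant
  'b' at position 2: consonant
  'l' at position 3: consonant
  'm' at position 4: consonant
Total vowels: 0

0


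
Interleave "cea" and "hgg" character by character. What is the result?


Interleaving "cea" and "hgg":
  Position 0: 'c' from first, 'h' from second => "ch"
  Position 1: 'e' from first, 'g' from second => "eg"
  Position 2: 'a' from first, 'g' from second => "ag"
Result: chegag

chegag


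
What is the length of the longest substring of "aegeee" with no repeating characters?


Input: "aegeee"
Sliding window (track last position of each char):
  Position 0 ('a'): window [0,0] length 1 -- new best
  Position 1 ('e'): window [0,1] length 2 -- new best
  Position 2 ('g'): window [0,2] length 3 -- new best
  Position 3 ('e'): repeat (last at 1), move window start to 2
  Position 3 ('e'): window [2,3] length 2
  Position 4 ('e'): repeat (last at 3), move window start to 4
  Position 4 ('e'): window [4,4] length 1
  Position 5 ('e'): repeat (last at 4), move window start to 5
  Position 5 ('e'): window [5,5] length 1
Longest substring with no repeats: "aeg" with length 3

3


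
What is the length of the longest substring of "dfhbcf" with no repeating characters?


Input: "dfhbcf"
Sliding window (track last position of each char):
  Position 0 ('d'): window [0,0] length 1 -- new best
  Position 1 ('f'): window [0,1] length 2 -- new best
  Position 2 ('h'): window [0,2] length 3 -- new best
  Position 3 ('b'): window [0,3] length 4 -- new best
  Position 4 ('c'): window [0,4] length 5 -- new best
  Position 5 ('f'): repeat (last at 1), move window start to 2
  Position 5 ('f'): window [2,5] length 4
Longest substring with no repeats: "dfhbc" with length 5

5


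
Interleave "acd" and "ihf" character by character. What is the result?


Interleaving "acd" and "ihf":
  Position 0: 'a' from first, 'i' from second => "ai"
  Position 1: 'c' from first, 'h' from second => "ch"
  Position 2: 'd' from first, 'f' from second => "df"
Result: aichdf

aichdf


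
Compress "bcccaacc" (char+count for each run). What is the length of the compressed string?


Input: bcccaacc
Runs:
  'b' x 1 => "b1"
  'c' x 3 => "c3"
  'a' x 2 => "a2"
  'c' x 2 => "c2"
Compressed: "b1c3a2c2"
Compressed length: 8

8


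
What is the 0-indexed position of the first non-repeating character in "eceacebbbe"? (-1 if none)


Input: eceacebbbe
Character frequencies:
  'a': 1
  'b': 3
  'c': 2
  'e': 4
Scanning left to right for freq == 1:
  Position 0 ('e'): freq=4, skip
  Position 1 ('c'): freq=2, skip
  Position 2 ('e'): freq=4, skip
  Position 3 ('a'): unique! => answer = 3

3


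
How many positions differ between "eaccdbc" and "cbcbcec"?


Comparing "eaccdbc" and "cbcbcec" position by position:
  Position 0: 'e' vs 'c' => DIFFER
  Position 1: 'a' vs 'b' => DIFFER
  Position 2: 'c' vs 'c' => same
  Position 3: 'c' vs 'b' => DIFFER
  Position 4: 'd' vs 'c' => DIFFER
  Position 5: 'b' vs 'e' => DIFFER
  Position 6: 'c' vs 'c' => same
Positions that differ: 5

5


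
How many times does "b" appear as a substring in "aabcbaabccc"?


Searching for "b" in "aabcbaabccc"
Scanning each position:
  Position 0: "a" => no
  Position 1: "a" => no
  Position 2: "b" => MATCH
  Position 3: "c" => no
  Position 4: "b" => MATCH
  Position 5: "a" => no
  Position 6: "a" => no
  Position 7: "b" => MATCH
  Position 8: "c" => no
  Position 9: "c" => no
  Position 10: "c" => no
Total occurrences: 3

3


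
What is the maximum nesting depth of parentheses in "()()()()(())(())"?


Input: "()()()()(())(())"
Tracking depth:
  Position 0 '(': depth becomes 1
  Position 1 ')': depth becomes 0
  Position 2 '(': depth becomes 1
  Position 3 ')': depth becomes 0
  Position 4 '(': depth becomes 1
  Position 5 ')': depth becomes 0
  Position 6 '(': depth becomes 1
  Position 7 ')': depth becomes 0
  Position 8 '(': depth becomes 1
  Position 9 '(': depth becomes 2
  Position 10 ')': depth becomes 1
  Position 11 ')': depth becomes 0
  Position 12 '(': depth becomes 1
  Position 13 '(': depth becomes 2
  Position 14 ')': depth becomes 1
  Position 15 ')': depth becomes 0
Maximum depth reached: 2

2


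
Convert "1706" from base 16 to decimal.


Input: "1706" in base 16
Positional expansion:
  Digit '1' (value 1) x 16^3 = 4096
  Digit '7' (value 7) x 16^2 = 1792
  Digit '0' (value 0) x 16^1 = 0
  Digit '6' (value 6) x 16^0 = 6
Sum = 5894

5894


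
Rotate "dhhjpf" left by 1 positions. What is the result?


Input: "dhhjpf", rotate left by 1
First 1 characters: "d"
Remaining characters: "hhjpf"
Concatenate remaining + first: "hhjpf" + "d" = "hhjpfd"

hhjpfd


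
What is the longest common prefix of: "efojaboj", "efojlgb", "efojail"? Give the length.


Words: efojaboj, efojlgb, efojail
  Position 0: all 'e' => match
  Position 1: all 'f' => match
  Position 2: all 'o' => match
  Position 3: all 'j' => match
  Position 4: ('a', 'l', 'a') => mismatch, stop
LCP = "efoj" (length 4)

4


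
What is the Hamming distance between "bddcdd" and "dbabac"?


Comparing "bddcdd" and "dbabac" position by position:
  Position 0: 'b' vs 'd' => differ
  Position 1: 'd' vs 'b' => differ
  Position 2: 'd' vs 'a' => differ
  Position 3: 'c' vs 'b' => differ
  Position 4: 'd' vs 'a' => differ
  Position 5: 'd' vs 'c' => differ
Total differences (Hamming distance): 6

6


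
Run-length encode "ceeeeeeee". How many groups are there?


Input: ceeeeeeee
Scanning for consecutive runs:
  Group 1: 'c' x 1 (positions 0-0)
  Group 2: 'e' x 8 (positions 1-8)
Total groups: 2

2


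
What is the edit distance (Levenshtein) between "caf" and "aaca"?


Computing edit distance: "caf" -> "aaca"
DP table:
           a    a    c    a
      0    1    2    3    4
  c   1    1    2    2    3
  a   2    1    1    2    2
  f   3    2    2    2    3
Edit distance = dp[3][4] = 3

3


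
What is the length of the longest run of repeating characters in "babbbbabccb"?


Input: "babbbbabccb"
Scanning for longest run:
  Position 1 ('a'): new char, reset run to 1
  Position 2 ('b'): new char, reset run to 1
  Position 3 ('b'): continues run of 'b', length=2
  Position 4 ('b'): continues run of 'b', length=3
  Position 5 ('b'): continues run of 'b', length=4
  Position 6 ('a'): new char, reset run to 1
  Position 7 ('b'): new char, reset run to 1
  Position 8 ('c'): new char, reset run to 1
  Position 9 ('c'): continues run of 'c', length=2
  Position 10 ('b'): new char, reset run to 1
Longest run: 'b' with length 4

4


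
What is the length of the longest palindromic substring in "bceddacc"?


Input: "bceddacc"
Checking substrings for palindromes:
  [3:5] "dd" (len 2) => palindrome
  [6:8] "cc" (len 2) => palindrome
Longest palindromic substring: "dd" with length 2

2


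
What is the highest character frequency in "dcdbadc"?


Input: dcdbadc
Character counts:
  'a': 1
  'b': 1
  'c': 2
  'd': 3
Maximum frequency: 3

3


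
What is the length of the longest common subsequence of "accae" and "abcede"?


LCS of "accae" and "abcede"
DP table:
           a    b    c    e    d    e
      0    0    0    0    0    0    0
  a   0    1    1    1    1    1    1
  c   0    1    1    2    2    2    2
  c   0    1    1    2    2    2    2
  a   0    1    1    2    2    2    2
  e   0    1    1    2    3    3    3
LCS length = dp[5][6] = 3

3


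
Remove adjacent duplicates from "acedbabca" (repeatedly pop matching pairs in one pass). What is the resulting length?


Input: acedbabca
Stack-based adjacent duplicate removal:
  Read 'a': push. Stack: a
  Read 'c': push. Stack: ac
  Read 'e': push. Stack: ace
  Read 'd': push. Stack: aced
  Read 'b': push. Stack: acedb
  Read 'a': push. Stack: acedba
  Read 'b': push. Stack: acedbab
  Read 'c': push. Stack: acedbabc
  Read 'a': push. Stack: acedbabca
Final stack: "acedbabca" (length 9)

9


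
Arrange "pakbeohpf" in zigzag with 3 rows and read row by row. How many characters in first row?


Zigzag "pakbeohpf" into 3 rows:
Placing characters:
  'p' => row 0
  'a' => row 1
  'k' => row 2
  'b' => row 1
  'e' => row 0
  'o' => row 1
  'h' => row 2
  'p' => row 1
  'f' => row 0
Rows:
  Row 0: "pef"
  Row 1: "abop"
  Row 2: "kh"
First row length: 3

3


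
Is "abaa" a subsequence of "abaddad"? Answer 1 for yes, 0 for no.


Check if "abaa" is a subsequence of "abaddad"
Greedy scan:
  Position 0 ('a'): matches sub[0] = 'a'
  Position 1 ('b'): matches sub[1] = 'b'
  Position 2 ('a'): matches sub[2] = 'a'
  Position 3 ('d'): no match needed
  Position 4 ('d'): no match needed
  Position 5 ('a'): matches sub[3] = 'a'
  Position 6 ('d'): no match needed
All 4 characters matched => is a subsequence

1


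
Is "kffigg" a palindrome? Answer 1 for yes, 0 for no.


Input: kffigg
Reversed: ggiffk
  Compare pos 0 ('k') with pos 5 ('g'): MISMATCH
  Compare pos 1 ('f') with pos 4 ('g'): MISMATCH
  Compare pos 2 ('f') with pos 3 ('i'): MISMATCH
Result: not a palindrome

0


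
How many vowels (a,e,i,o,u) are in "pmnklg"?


Input: pmnklg
Checking each character:
  'p' at position 0: consonant
  'm' at position 1: consonant
  'n' at position 2: consonant
  'k' at position 3: consonant
  'l' at position 4: consonant
  'g' at position 5: consonant
Total vowels: 0

0


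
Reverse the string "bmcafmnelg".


Input: bmcafmnelg
Reading characters right to left:
  Position 9: 'g'
  Position 8: 'l'
  Position 7: 'e'
  Position 6: 'n'
  Position 5: 'm'
  Position 4: 'f'
  Position 3: 'a'
  Position 2: 'c'
  Position 1: 'm'
  Position 0: 'b'
Reversed: glenmfacmb

glenmfacmb


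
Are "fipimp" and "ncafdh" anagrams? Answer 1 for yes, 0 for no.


Strings: "fipimp", "ncafdh"
Sorted first:  fiimpp
Sorted second: acdfhn
Differ at position 0: 'f' vs 'a' => not anagrams

0


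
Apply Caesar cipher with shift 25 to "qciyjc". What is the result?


Caesar cipher: shift "qciyjc" by 25
  'q' (pos 16) + 25 = pos 15 = 'p'
  'c' (pos 2) + 25 = pos 1 = 'b'
  'i' (pos 8) + 25 = pos 7 = 'h'
  'y' (pos 24) + 25 = pos 23 = 'x'
  'j' (pos 9) + 25 = pos 8 = 'i'
  'c' (pos 2) + 25 = pos 1 = 'b'
Result: pbhxib

pbhxib


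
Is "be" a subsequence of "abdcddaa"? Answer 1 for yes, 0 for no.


Check if "be" is a subsequence of "abdcddaa"
Greedy scan:
  Position 0 ('a'): no match needed
  Position 1 ('b'): matches sub[0] = 'b'
  Position 2 ('d'): no match needed
  Position 3 ('c'): no match needed
  Position 4 ('d'): no match needed
  Position 5 ('d'): no match needed
  Position 6 ('a'): no match needed
  Position 7 ('a'): no match needed
Only matched 1/2 characters => not a subsequence

0


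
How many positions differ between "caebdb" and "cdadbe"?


Comparing "caebdb" and "cdadbe" position by position:
  Position 0: 'c' vs 'c' => same
  Position 1: 'a' vs 'd' => DIFFER
  Position 2: 'e' vs 'a' => DIFFER
  Position 3: 'b' vs 'd' => DIFFER
  Position 4: 'd' vs 'b' => DIFFER
  Position 5: 'b' vs 'e' => DIFFER
Positions that differ: 5

5


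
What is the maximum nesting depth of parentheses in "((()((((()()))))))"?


Input: "((()((((()()))))))"
Tracking depth:
  Position 0 '(': depth becomes 1
  Position 1 '(': depth becomes 2
  Position 2 '(': depth becomes 3
  Position 3 ')': depth becomes 2
  Position 4 '(': depth becomes 3
  Position 5 '(': depth becomes 4
  Position 6 '(': depth becomes 5
  Position 7 '(': depth becomes 6
  Position 8 '(': depth becomes 7
  Position 9 ')': depth becomes 6
  Position 10 '(': depth becomes 7
  Position 11 ')': depth becomes 6
  Position 12 ')': depth becomes 5
  Position 13 ')': depth becomes 4
  Position 14 ')': depth becomes 3
  Position 15 ')': depth becomes 2
  Position 16 ')': depth becomes 1
  Position 17 ')': depth becomes 0
Maximum depth reached: 7

7


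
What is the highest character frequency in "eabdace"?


Input: eabdace
Character counts:
  'a': 2
  'b': 1
  'c': 1
  'd': 1
  'e': 2
Maximum frequency: 2

2


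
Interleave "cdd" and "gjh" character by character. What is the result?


Interleaving "cdd" and "gjh":
  Position 0: 'c' from first, 'g' from second => "cg"
  Position 1: 'd' from first, 'j' from second => "dj"
  Position 2: 'd' from first, 'h' from second => "dh"
Result: cgdjdh

cgdjdh


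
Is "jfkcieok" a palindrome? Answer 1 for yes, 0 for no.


Input: jfkcieok
Reversed: koeickfj
  Compare pos 0 ('j') with pos 7 ('k'): MISMATCH
  Compare pos 1 ('f') with pos 6 ('o'): MISMATCH
  Compare pos 2 ('k') with pos 5 ('e'): MISMATCH
  Compare pos 3 ('c') with pos 4 ('i'): MISMATCH
Result: not a palindrome

0


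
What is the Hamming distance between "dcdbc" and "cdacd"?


Comparing "dcdbc" and "cdacd" position by position:
  Position 0: 'd' vs 'c' => differ
  Position 1: 'c' vs 'd' => differ
  Position 2: 'd' vs 'a' => differ
  Position 3: 'b' vs 'c' => differ
  Position 4: 'c' vs 'd' => differ
Total differences (Hamming distance): 5

5


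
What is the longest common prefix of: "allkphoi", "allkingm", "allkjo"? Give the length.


Words: allkphoi, allkingm, allkjo
  Position 0: all 'a' => match
  Position 1: all 'l' => match
  Position 2: all 'l' => match
  Position 3: all 'k' => match
  Position 4: ('p', 'i', 'j') => mismatch, stop
LCP = "allk" (length 4)

4


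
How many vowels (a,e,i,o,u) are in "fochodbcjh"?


Input: fochodbcjh
Checking each character:
  'f' at position 0: consonant
  'o' at position 1: vowel (running total: 1)
  'c' at position 2: consonant
  'h' at position 3: consonant
  'o' at position 4: vowel (running total: 2)
  'd' at position 5: consonant
  'b' at position 6: consonant
  'c' at position 7: consonant
  'j' at position 8: consonant
  'h' at position 9: consonant
Total vowels: 2

2


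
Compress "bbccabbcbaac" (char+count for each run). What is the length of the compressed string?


Input: bbccabbcbaac
Runs:
  'b' x 2 => "b2"
  'c' x 2 => "c2"
  'a' x 1 => "a1"
  'b' x 2 => "b2"
  'c' x 1 => "c1"
  'b' x 1 => "b1"
  'a' x 2 => "a2"
  'c' x 1 => "c1"
Compressed: "b2c2a1b2c1b1a2c1"
Compressed length: 16

16


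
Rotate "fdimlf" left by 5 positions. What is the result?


Input: "fdimlf", rotate left by 5
First 5 characters: "fdiml"
Remaining characters: "f"
Concatenate remaining + first: "f" + "fdiml" = "ffdiml"

ffdiml


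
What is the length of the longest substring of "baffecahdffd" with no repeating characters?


Input: "baffecahdffd"
Sliding window (track last position of each char):
  Position 0 ('b'): window [0,0] length 1 -- new best
  Position 1 ('a'): window [0,1] length 2 -- new best
  Position 2 ('f'): window [0,2] length 3 -- new best
  Position 3 ('f'): repeat (last at 2), move window start to 3
  Position 3 ('f'): window [3,3] length 1
  Position 4 ('e'): window [3,4] length 2
  Position 5 ('c'): window [3,5] length 3
  Position 6 ('a'): window [3,6] length 4 -- new best
  Position 7 ('h'): window [3,7] length 5 -- new best
  Position 8 ('d'): window [3,8] length 6 -- new best
  Position 9 ('f'): repeat (last at 3), move window start to 4
  Position 9 ('f'): window [4,9] length 6
  Position 10 ('f'): repeat (last at 9), move window start to 10
  Position 10 ('f'): window [10,10] length 1
  Position 11 ('d'): window [10,11] length 2
Longest substring with no repeats: "fecahd" with length 6

6


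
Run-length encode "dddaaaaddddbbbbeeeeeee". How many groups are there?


Input: dddaaaaddddbbbbeeeeeee
Scanning for consecutive runs:
  Group 1: 'd' x 3 (positions 0-2)
  Group 2: 'a' x 4 (positions 3-6)
  Group 3: 'd' x 4 (positions 7-10)
  Group 4: 'b' x 4 (positions 11-14)
  Group 5: 'e' x 7 (positions 15-21)
Total groups: 5

5
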